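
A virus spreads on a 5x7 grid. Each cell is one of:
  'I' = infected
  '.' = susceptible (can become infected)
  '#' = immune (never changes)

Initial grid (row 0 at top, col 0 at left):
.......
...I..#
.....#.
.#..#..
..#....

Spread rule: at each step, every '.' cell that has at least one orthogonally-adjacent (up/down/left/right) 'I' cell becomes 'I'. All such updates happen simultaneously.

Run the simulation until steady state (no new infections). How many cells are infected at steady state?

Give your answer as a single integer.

Step 0 (initial): 1 infected
Step 1: +4 new -> 5 infected
Step 2: +7 new -> 12 infected
Step 3: +6 new -> 18 infected
Step 4: +4 new -> 22 infected
Step 5: +2 new -> 24 infected
Step 6: +3 new -> 27 infected
Step 7: +2 new -> 29 infected
Step 8: +1 new -> 30 infected
Step 9: +0 new -> 30 infected

Answer: 30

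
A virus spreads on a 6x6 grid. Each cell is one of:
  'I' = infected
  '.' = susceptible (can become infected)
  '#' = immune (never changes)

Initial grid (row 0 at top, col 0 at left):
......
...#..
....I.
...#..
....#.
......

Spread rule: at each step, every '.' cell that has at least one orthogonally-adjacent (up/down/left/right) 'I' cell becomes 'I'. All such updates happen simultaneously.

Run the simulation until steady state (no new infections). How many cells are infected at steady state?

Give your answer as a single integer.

Step 0 (initial): 1 infected
Step 1: +4 new -> 5 infected
Step 2: +4 new -> 9 infected
Step 3: +6 new -> 15 infected
Step 4: +6 new -> 21 infected
Step 5: +7 new -> 28 infected
Step 6: +4 new -> 32 infected
Step 7: +1 new -> 33 infected
Step 8: +0 new -> 33 infected

Answer: 33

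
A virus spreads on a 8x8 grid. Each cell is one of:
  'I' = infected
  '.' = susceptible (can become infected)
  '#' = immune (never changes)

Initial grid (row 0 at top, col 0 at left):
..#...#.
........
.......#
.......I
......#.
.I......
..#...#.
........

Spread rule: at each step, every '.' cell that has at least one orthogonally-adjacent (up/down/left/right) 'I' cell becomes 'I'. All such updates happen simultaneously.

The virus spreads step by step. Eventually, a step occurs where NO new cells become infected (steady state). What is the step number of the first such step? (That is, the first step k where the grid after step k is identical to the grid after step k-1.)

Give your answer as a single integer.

Answer: 8

Derivation:
Step 0 (initial): 2 infected
Step 1: +6 new -> 8 infected
Step 2: +9 new -> 17 infected
Step 3: +14 new -> 31 infected
Step 4: +12 new -> 43 infected
Step 5: +10 new -> 53 infected
Step 6: +4 new -> 57 infected
Step 7: +1 new -> 58 infected
Step 8: +0 new -> 58 infected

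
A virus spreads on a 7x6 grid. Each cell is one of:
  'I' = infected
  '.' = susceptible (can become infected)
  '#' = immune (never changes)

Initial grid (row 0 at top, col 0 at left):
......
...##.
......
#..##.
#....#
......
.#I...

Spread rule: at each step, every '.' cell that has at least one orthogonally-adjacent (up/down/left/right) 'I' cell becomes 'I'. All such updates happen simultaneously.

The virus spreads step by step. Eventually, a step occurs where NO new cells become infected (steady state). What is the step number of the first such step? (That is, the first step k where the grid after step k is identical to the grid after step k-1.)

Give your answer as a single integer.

Step 0 (initial): 1 infected
Step 1: +2 new -> 3 infected
Step 2: +4 new -> 7 infected
Step 3: +6 new -> 13 infected
Step 4: +5 new -> 18 infected
Step 5: +3 new -> 21 infected
Step 6: +4 new -> 25 infected
Step 7: +4 new -> 29 infected
Step 8: +4 new -> 33 infected
Step 9: +1 new -> 34 infected
Step 10: +0 new -> 34 infected

Answer: 10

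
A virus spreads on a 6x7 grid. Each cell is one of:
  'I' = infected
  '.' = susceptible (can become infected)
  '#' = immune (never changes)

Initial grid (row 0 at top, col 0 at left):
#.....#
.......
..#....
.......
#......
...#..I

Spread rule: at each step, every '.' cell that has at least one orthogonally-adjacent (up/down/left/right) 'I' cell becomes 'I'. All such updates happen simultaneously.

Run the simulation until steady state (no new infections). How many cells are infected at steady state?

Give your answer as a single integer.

Answer: 37

Derivation:
Step 0 (initial): 1 infected
Step 1: +2 new -> 3 infected
Step 2: +3 new -> 6 infected
Step 3: +3 new -> 9 infected
Step 4: +4 new -> 13 infected
Step 5: +4 new -> 17 infected
Step 6: +6 new -> 23 infected
Step 7: +4 new -> 27 infected
Step 8: +5 new -> 32 infected
Step 9: +3 new -> 35 infected
Step 10: +2 new -> 37 infected
Step 11: +0 new -> 37 infected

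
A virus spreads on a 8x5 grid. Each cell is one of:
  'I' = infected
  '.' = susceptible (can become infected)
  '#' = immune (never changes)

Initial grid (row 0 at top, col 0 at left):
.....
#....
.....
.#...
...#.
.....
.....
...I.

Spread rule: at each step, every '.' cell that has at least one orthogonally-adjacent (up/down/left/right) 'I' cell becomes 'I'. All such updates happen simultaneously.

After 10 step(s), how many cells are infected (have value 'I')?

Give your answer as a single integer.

Step 0 (initial): 1 infected
Step 1: +3 new -> 4 infected
Step 2: +4 new -> 8 infected
Step 3: +4 new -> 12 infected
Step 4: +4 new -> 16 infected
Step 5: +4 new -> 20 infected
Step 6: +4 new -> 24 infected
Step 7: +5 new -> 29 infected
Step 8: +5 new -> 34 infected
Step 9: +2 new -> 36 infected
Step 10: +1 new -> 37 infected

Answer: 37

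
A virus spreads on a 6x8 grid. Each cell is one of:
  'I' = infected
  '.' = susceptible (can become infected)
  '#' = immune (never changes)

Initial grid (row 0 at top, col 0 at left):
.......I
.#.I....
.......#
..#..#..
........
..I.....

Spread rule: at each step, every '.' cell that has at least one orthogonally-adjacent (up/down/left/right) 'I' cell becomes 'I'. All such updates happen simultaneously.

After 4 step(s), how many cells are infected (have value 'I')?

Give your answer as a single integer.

Step 0 (initial): 3 infected
Step 1: +9 new -> 12 infected
Step 2: +12 new -> 24 infected
Step 3: +9 new -> 33 infected
Step 4: +6 new -> 39 infected

Answer: 39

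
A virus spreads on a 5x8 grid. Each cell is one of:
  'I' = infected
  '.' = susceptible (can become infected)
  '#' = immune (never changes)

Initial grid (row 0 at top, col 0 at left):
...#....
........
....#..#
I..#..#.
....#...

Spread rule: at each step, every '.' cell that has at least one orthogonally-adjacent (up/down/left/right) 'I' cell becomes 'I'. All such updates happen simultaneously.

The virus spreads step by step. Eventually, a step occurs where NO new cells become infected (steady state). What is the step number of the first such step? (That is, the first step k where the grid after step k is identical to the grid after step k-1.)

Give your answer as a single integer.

Step 0 (initial): 1 infected
Step 1: +3 new -> 4 infected
Step 2: +4 new -> 8 infected
Step 3: +4 new -> 12 infected
Step 4: +4 new -> 16 infected
Step 5: +2 new -> 18 infected
Step 6: +1 new -> 19 infected
Step 7: +2 new -> 21 infected
Step 8: +3 new -> 24 infected
Step 9: +4 new -> 28 infected
Step 10: +3 new -> 31 infected
Step 11: +1 new -> 32 infected
Step 12: +1 new -> 33 infected
Step 13: +1 new -> 34 infected
Step 14: +0 new -> 34 infected

Answer: 14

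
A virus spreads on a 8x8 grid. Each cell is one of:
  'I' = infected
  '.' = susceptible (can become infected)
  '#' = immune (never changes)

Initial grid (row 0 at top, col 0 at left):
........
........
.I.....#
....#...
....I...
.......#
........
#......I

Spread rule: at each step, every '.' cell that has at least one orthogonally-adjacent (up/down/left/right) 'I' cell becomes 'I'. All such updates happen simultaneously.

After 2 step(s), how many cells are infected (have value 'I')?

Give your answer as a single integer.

Step 0 (initial): 3 infected
Step 1: +9 new -> 12 infected
Step 2: +16 new -> 28 infected

Answer: 28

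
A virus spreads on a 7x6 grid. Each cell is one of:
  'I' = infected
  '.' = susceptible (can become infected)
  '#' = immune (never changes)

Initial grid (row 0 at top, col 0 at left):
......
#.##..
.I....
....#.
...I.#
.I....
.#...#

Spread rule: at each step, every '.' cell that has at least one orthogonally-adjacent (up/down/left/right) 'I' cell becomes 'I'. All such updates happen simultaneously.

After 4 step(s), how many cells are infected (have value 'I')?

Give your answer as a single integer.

Answer: 31

Derivation:
Step 0 (initial): 3 infected
Step 1: +11 new -> 14 infected
Step 2: +9 new -> 23 infected
Step 3: +5 new -> 28 infected
Step 4: +3 new -> 31 infected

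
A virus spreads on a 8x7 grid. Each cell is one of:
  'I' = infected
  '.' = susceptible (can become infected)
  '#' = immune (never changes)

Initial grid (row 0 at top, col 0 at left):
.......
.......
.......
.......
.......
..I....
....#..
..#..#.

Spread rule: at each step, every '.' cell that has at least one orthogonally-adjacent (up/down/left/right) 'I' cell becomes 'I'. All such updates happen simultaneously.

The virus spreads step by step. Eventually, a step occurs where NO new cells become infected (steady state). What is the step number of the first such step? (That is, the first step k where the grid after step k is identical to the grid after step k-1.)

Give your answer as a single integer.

Step 0 (initial): 1 infected
Step 1: +4 new -> 5 infected
Step 2: +7 new -> 12 infected
Step 3: +9 new -> 21 infected
Step 4: +10 new -> 31 infected
Step 5: +8 new -> 39 infected
Step 6: +7 new -> 46 infected
Step 7: +4 new -> 50 infected
Step 8: +2 new -> 52 infected
Step 9: +1 new -> 53 infected
Step 10: +0 new -> 53 infected

Answer: 10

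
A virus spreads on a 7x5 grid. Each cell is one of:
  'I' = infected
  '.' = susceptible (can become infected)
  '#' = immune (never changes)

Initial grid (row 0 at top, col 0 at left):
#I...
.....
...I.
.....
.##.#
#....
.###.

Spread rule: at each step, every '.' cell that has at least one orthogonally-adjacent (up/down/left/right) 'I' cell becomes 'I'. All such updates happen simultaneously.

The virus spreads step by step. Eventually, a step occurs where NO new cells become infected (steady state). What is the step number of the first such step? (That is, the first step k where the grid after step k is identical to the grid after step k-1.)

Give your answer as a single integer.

Answer: 6

Derivation:
Step 0 (initial): 2 infected
Step 1: +6 new -> 8 infected
Step 2: +8 new -> 16 infected
Step 3: +4 new -> 20 infected
Step 4: +3 new -> 23 infected
Step 5: +3 new -> 26 infected
Step 6: +0 new -> 26 infected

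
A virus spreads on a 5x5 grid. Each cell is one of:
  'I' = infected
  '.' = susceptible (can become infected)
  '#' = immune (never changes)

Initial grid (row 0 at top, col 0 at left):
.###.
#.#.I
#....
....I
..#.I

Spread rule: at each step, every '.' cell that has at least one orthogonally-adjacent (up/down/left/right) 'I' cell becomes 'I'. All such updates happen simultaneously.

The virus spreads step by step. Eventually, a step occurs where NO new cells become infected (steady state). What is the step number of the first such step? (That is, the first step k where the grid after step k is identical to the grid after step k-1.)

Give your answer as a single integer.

Step 0 (initial): 3 infected
Step 1: +5 new -> 8 infected
Step 2: +2 new -> 10 infected
Step 3: +2 new -> 12 infected
Step 4: +3 new -> 15 infected
Step 5: +2 new -> 17 infected
Step 6: +0 new -> 17 infected

Answer: 6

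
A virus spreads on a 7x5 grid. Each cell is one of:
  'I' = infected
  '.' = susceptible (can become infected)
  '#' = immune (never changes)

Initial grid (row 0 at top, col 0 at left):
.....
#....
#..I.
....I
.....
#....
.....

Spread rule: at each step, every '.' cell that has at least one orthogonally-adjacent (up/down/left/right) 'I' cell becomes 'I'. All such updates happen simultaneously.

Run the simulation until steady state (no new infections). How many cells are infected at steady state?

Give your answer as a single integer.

Step 0 (initial): 2 infected
Step 1: +5 new -> 7 infected
Step 2: +7 new -> 14 infected
Step 3: +7 new -> 21 infected
Step 4: +5 new -> 26 infected
Step 5: +4 new -> 30 infected
Step 6: +1 new -> 31 infected
Step 7: +1 new -> 32 infected
Step 8: +0 new -> 32 infected

Answer: 32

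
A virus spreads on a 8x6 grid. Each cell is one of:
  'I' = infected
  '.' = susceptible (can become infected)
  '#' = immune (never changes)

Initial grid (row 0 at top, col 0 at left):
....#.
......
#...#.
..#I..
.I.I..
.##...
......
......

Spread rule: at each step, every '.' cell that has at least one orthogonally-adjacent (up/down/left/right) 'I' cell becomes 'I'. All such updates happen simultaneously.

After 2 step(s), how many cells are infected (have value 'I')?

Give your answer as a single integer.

Answer: 19

Derivation:
Step 0 (initial): 3 infected
Step 1: +7 new -> 10 infected
Step 2: +9 new -> 19 infected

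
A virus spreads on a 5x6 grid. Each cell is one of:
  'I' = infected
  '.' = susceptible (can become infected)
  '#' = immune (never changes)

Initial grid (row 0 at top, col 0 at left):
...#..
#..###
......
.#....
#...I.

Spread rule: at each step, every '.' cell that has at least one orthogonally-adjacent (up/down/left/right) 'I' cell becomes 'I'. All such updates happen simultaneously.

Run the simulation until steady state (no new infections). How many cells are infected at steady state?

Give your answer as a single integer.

Step 0 (initial): 1 infected
Step 1: +3 new -> 4 infected
Step 2: +4 new -> 8 infected
Step 3: +4 new -> 12 infected
Step 4: +1 new -> 13 infected
Step 5: +2 new -> 15 infected
Step 6: +3 new -> 18 infected
Step 7: +2 new -> 20 infected
Step 8: +1 new -> 21 infected
Step 9: +0 new -> 21 infected

Answer: 21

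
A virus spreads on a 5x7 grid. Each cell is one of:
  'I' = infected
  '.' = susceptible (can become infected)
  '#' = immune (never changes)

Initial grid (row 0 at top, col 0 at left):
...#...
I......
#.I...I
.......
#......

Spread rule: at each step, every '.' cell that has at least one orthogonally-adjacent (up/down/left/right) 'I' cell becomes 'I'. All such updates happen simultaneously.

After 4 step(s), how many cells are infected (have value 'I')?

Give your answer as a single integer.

Answer: 32

Derivation:
Step 0 (initial): 3 infected
Step 1: +9 new -> 12 infected
Step 2: +11 new -> 23 infected
Step 3: +7 new -> 30 infected
Step 4: +2 new -> 32 infected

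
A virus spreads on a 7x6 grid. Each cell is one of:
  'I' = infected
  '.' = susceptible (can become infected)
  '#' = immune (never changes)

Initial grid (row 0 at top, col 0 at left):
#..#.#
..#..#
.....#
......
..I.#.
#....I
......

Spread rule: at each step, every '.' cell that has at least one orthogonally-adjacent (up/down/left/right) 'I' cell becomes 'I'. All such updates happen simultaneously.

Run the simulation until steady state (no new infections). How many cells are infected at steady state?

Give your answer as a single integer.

Step 0 (initial): 2 infected
Step 1: +7 new -> 9 infected
Step 2: +9 new -> 18 infected
Step 3: +6 new -> 24 infected
Step 4: +5 new -> 29 infected
Step 5: +3 new -> 32 infected
Step 6: +2 new -> 34 infected
Step 7: +0 new -> 34 infected

Answer: 34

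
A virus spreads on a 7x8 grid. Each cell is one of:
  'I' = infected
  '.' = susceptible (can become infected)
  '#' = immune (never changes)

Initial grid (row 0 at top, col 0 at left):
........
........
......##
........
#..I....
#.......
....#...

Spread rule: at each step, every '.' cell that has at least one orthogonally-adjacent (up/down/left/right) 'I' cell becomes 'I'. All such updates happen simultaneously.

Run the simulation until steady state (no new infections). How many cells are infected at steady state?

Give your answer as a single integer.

Step 0 (initial): 1 infected
Step 1: +4 new -> 5 infected
Step 2: +8 new -> 13 infected
Step 3: +9 new -> 22 infected
Step 4: +11 new -> 33 infected
Step 5: +9 new -> 42 infected
Step 6: +5 new -> 47 infected
Step 7: +3 new -> 50 infected
Step 8: +1 new -> 51 infected
Step 9: +0 new -> 51 infected

Answer: 51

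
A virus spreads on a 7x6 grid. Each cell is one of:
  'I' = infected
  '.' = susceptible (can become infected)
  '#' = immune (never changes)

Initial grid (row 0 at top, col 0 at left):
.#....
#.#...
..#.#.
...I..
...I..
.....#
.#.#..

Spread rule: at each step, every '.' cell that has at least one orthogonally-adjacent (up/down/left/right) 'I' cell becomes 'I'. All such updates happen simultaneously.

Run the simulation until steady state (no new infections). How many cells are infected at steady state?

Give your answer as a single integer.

Answer: 33

Derivation:
Step 0 (initial): 2 infected
Step 1: +6 new -> 8 infected
Step 2: +7 new -> 15 infected
Step 3: +9 new -> 24 infected
Step 4: +7 new -> 31 infected
Step 5: +2 new -> 33 infected
Step 6: +0 new -> 33 infected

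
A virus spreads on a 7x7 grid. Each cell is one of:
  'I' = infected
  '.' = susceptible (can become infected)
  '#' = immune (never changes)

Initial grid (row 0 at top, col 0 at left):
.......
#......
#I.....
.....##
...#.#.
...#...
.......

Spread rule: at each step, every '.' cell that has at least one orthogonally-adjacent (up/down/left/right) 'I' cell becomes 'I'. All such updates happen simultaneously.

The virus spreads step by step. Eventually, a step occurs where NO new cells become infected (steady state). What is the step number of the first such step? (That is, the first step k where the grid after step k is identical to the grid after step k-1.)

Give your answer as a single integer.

Answer: 10

Derivation:
Step 0 (initial): 1 infected
Step 1: +3 new -> 4 infected
Step 2: +6 new -> 10 infected
Step 3: +8 new -> 18 infected
Step 4: +7 new -> 25 infected
Step 5: +6 new -> 31 infected
Step 6: +4 new -> 35 infected
Step 7: +3 new -> 38 infected
Step 8: +2 new -> 40 infected
Step 9: +2 new -> 42 infected
Step 10: +0 new -> 42 infected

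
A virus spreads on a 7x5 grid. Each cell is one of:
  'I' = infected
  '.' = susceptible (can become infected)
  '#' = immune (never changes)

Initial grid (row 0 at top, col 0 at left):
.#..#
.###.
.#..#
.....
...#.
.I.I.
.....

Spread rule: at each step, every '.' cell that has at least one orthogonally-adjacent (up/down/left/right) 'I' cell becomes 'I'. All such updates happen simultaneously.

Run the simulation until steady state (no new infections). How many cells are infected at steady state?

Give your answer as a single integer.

Step 0 (initial): 2 infected
Step 1: +6 new -> 8 infected
Step 2: +7 new -> 15 infected
Step 3: +3 new -> 18 infected
Step 4: +3 new -> 21 infected
Step 5: +2 new -> 23 infected
Step 6: +1 new -> 24 infected
Step 7: +0 new -> 24 infected

Answer: 24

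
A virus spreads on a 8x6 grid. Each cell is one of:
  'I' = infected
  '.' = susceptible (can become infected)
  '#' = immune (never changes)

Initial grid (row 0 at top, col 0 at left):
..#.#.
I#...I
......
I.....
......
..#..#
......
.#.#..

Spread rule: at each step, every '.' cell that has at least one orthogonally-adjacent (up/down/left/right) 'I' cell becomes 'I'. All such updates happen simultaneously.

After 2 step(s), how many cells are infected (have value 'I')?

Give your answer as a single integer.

Answer: 18

Derivation:
Step 0 (initial): 3 infected
Step 1: +7 new -> 10 infected
Step 2: +8 new -> 18 infected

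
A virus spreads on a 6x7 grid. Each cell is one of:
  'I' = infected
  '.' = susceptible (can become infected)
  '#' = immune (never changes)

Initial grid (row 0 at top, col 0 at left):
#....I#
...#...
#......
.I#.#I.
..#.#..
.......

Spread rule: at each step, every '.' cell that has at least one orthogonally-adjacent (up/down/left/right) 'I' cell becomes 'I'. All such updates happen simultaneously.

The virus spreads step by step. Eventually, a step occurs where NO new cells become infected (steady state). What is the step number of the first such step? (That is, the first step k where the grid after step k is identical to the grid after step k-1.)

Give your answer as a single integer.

Answer: 6

Derivation:
Step 0 (initial): 3 infected
Step 1: +8 new -> 11 infected
Step 2: +11 new -> 22 infected
Step 3: +9 new -> 31 infected
Step 4: +2 new -> 33 infected
Step 5: +1 new -> 34 infected
Step 6: +0 new -> 34 infected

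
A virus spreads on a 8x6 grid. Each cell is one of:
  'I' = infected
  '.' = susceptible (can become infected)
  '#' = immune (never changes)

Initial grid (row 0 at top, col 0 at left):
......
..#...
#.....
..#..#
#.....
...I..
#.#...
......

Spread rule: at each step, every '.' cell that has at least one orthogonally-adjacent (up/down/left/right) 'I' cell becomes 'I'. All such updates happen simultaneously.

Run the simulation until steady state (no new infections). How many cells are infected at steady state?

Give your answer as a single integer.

Step 0 (initial): 1 infected
Step 1: +4 new -> 5 infected
Step 2: +7 new -> 12 infected
Step 3: +9 new -> 21 infected
Step 4: +6 new -> 27 infected
Step 5: +6 new -> 33 infected
Step 6: +4 new -> 37 infected
Step 7: +3 new -> 40 infected
Step 8: +1 new -> 41 infected
Step 9: +0 new -> 41 infected

Answer: 41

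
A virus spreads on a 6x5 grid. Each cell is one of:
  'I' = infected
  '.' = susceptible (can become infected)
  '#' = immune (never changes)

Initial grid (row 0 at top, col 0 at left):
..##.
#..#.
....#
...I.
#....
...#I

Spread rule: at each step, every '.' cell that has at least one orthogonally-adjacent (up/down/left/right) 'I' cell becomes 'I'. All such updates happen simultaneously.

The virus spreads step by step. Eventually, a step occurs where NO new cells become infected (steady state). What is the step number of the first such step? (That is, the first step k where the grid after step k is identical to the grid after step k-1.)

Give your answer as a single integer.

Step 0 (initial): 2 infected
Step 1: +5 new -> 7 infected
Step 2: +3 new -> 10 infected
Step 3: +5 new -> 15 infected
Step 4: +3 new -> 18 infected
Step 5: +2 new -> 20 infected
Step 6: +1 new -> 21 infected
Step 7: +0 new -> 21 infected

Answer: 7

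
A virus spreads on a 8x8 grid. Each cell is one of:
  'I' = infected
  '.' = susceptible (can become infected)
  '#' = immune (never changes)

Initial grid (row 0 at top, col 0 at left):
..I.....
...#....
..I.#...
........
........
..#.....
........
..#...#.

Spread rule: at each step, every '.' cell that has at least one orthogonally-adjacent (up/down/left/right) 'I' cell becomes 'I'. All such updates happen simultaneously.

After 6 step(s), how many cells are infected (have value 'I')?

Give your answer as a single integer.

Step 0 (initial): 2 infected
Step 1: +6 new -> 8 infected
Step 2: +7 new -> 15 infected
Step 3: +7 new -> 22 infected
Step 4: +7 new -> 29 infected
Step 5: +9 new -> 38 infected
Step 6: +10 new -> 48 infected

Answer: 48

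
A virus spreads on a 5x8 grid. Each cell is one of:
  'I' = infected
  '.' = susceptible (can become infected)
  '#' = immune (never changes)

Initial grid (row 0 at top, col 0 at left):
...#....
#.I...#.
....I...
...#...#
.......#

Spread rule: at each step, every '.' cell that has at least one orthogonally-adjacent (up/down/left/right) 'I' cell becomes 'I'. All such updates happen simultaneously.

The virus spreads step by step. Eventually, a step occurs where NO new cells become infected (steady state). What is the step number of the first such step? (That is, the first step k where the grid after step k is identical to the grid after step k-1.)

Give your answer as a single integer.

Step 0 (initial): 2 infected
Step 1: +8 new -> 10 infected
Step 2: +8 new -> 18 infected
Step 3: +9 new -> 27 infected
Step 4: +5 new -> 32 infected
Step 5: +2 new -> 34 infected
Step 6: +0 new -> 34 infected

Answer: 6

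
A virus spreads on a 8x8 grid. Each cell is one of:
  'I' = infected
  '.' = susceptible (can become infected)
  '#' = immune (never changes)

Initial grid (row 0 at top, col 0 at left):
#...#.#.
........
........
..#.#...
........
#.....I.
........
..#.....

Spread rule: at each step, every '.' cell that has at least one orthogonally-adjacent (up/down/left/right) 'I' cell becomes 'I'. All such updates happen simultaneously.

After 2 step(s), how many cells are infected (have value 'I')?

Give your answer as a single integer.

Step 0 (initial): 1 infected
Step 1: +4 new -> 5 infected
Step 2: +7 new -> 12 infected

Answer: 12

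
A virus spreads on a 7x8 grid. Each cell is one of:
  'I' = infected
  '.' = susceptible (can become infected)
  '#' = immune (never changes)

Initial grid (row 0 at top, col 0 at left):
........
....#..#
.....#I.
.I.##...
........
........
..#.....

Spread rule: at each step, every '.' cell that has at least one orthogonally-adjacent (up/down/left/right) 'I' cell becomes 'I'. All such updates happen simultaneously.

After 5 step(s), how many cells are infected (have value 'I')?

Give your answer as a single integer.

Answer: 49

Derivation:
Step 0 (initial): 2 infected
Step 1: +7 new -> 9 infected
Step 2: +11 new -> 20 infected
Step 3: +13 new -> 33 infected
Step 4: +11 new -> 44 infected
Step 5: +5 new -> 49 infected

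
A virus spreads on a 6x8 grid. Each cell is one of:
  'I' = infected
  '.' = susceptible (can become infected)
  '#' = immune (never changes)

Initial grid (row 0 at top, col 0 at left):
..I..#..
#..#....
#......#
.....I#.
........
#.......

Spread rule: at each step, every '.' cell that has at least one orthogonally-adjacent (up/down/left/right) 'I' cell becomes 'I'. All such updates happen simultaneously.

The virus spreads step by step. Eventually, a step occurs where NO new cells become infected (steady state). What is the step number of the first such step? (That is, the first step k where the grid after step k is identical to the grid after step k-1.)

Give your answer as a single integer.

Answer: 7

Derivation:
Step 0 (initial): 2 infected
Step 1: +6 new -> 8 infected
Step 2: +11 new -> 19 infected
Step 3: +9 new -> 28 infected
Step 4: +7 new -> 35 infected
Step 5: +4 new -> 39 infected
Step 6: +2 new -> 41 infected
Step 7: +0 new -> 41 infected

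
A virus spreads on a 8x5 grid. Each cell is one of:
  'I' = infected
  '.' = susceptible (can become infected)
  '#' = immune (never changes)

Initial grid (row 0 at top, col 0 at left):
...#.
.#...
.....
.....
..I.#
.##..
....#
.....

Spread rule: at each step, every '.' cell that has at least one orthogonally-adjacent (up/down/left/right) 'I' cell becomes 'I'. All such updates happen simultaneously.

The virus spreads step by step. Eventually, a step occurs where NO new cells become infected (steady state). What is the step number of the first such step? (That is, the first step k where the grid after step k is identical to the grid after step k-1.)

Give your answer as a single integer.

Answer: 7

Derivation:
Step 0 (initial): 1 infected
Step 1: +3 new -> 4 infected
Step 2: +5 new -> 9 infected
Step 3: +8 new -> 17 infected
Step 4: +7 new -> 24 infected
Step 5: +7 new -> 31 infected
Step 6: +3 new -> 34 infected
Step 7: +0 new -> 34 infected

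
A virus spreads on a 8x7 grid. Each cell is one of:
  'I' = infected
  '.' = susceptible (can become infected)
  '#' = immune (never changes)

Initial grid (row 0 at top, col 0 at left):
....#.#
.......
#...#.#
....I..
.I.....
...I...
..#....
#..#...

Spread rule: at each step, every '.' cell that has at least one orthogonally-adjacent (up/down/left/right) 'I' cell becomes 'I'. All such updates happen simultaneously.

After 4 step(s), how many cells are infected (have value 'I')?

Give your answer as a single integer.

Answer: 45

Derivation:
Step 0 (initial): 3 infected
Step 1: +11 new -> 14 infected
Step 2: +11 new -> 25 infected
Step 3: +10 new -> 35 infected
Step 4: +10 new -> 45 infected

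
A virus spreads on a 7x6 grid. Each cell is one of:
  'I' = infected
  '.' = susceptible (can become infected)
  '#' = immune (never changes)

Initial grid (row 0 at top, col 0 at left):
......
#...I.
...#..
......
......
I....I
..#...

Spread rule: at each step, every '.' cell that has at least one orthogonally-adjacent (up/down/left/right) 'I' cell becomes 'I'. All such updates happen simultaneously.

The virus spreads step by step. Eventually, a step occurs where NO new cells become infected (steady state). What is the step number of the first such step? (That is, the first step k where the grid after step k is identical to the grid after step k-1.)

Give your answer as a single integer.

Step 0 (initial): 3 infected
Step 1: +10 new -> 13 infected
Step 2: +13 new -> 26 infected
Step 3: +9 new -> 35 infected
Step 4: +3 new -> 38 infected
Step 5: +1 new -> 39 infected
Step 6: +0 new -> 39 infected

Answer: 6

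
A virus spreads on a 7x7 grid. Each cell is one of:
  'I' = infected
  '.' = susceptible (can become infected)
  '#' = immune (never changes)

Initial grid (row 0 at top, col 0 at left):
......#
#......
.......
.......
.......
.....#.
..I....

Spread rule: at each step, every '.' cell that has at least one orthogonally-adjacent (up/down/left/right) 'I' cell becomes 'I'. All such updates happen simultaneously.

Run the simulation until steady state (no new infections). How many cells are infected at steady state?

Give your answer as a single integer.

Answer: 46

Derivation:
Step 0 (initial): 1 infected
Step 1: +3 new -> 4 infected
Step 2: +5 new -> 9 infected
Step 3: +6 new -> 15 infected
Step 4: +6 new -> 21 infected
Step 5: +7 new -> 28 infected
Step 6: +7 new -> 35 infected
Step 7: +5 new -> 40 infected
Step 8: +4 new -> 44 infected
Step 9: +2 new -> 46 infected
Step 10: +0 new -> 46 infected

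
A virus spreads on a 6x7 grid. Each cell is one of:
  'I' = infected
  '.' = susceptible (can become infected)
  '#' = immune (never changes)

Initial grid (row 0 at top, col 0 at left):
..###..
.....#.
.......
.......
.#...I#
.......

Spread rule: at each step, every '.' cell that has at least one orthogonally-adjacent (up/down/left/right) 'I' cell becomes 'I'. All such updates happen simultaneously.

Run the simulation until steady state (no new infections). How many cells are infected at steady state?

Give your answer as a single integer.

Answer: 36

Derivation:
Step 0 (initial): 1 infected
Step 1: +3 new -> 4 infected
Step 2: +6 new -> 10 infected
Step 3: +5 new -> 15 infected
Step 4: +5 new -> 20 infected
Step 5: +5 new -> 25 infected
Step 6: +5 new -> 30 infected
Step 7: +3 new -> 33 infected
Step 8: +2 new -> 35 infected
Step 9: +1 new -> 36 infected
Step 10: +0 new -> 36 infected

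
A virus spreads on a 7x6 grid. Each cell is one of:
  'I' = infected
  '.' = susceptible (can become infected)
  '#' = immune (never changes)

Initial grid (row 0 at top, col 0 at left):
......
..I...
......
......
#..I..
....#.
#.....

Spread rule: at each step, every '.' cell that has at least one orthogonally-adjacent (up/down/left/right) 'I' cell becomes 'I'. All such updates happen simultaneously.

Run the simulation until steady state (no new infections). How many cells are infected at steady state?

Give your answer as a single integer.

Answer: 39

Derivation:
Step 0 (initial): 2 infected
Step 1: +8 new -> 10 infected
Step 2: +12 new -> 22 infected
Step 3: +11 new -> 33 infected
Step 4: +6 new -> 39 infected
Step 5: +0 new -> 39 infected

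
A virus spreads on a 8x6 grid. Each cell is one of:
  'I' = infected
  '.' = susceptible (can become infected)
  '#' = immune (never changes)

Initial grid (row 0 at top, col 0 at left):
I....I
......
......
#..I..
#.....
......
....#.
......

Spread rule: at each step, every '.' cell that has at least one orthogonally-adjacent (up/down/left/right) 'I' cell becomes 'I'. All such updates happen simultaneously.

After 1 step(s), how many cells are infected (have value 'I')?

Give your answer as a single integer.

Step 0 (initial): 3 infected
Step 1: +8 new -> 11 infected

Answer: 11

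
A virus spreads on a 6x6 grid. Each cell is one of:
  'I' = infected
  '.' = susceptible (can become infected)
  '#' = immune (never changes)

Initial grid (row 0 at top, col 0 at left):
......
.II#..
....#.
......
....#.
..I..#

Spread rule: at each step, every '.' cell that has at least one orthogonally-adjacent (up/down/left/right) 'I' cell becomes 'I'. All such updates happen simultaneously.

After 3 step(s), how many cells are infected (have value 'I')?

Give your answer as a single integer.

Answer: 25

Derivation:
Step 0 (initial): 3 infected
Step 1: +8 new -> 11 infected
Step 2: +10 new -> 21 infected
Step 3: +4 new -> 25 infected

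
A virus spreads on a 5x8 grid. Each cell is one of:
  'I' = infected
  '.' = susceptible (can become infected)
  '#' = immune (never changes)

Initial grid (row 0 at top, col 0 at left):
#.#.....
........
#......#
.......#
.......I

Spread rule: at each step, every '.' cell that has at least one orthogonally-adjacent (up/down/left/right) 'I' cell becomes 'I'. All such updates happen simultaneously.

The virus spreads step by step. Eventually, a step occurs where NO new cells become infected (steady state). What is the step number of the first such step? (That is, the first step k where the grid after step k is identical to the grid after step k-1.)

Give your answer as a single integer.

Answer: 11

Derivation:
Step 0 (initial): 1 infected
Step 1: +1 new -> 2 infected
Step 2: +2 new -> 4 infected
Step 3: +3 new -> 7 infected
Step 4: +4 new -> 11 infected
Step 5: +6 new -> 17 infected
Step 6: +6 new -> 23 infected
Step 7: +5 new -> 28 infected
Step 8: +4 new -> 32 infected
Step 9: +1 new -> 33 infected
Step 10: +2 new -> 35 infected
Step 11: +0 new -> 35 infected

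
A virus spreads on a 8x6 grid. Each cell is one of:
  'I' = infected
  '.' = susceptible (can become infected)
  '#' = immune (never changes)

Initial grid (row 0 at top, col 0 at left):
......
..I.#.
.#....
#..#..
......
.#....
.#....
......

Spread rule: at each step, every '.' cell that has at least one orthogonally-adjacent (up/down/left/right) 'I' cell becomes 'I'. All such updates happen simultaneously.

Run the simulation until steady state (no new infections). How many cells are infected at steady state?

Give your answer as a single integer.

Answer: 42

Derivation:
Step 0 (initial): 1 infected
Step 1: +4 new -> 5 infected
Step 2: +5 new -> 10 infected
Step 3: +6 new -> 16 infected
Step 4: +6 new -> 22 infected
Step 5: +6 new -> 28 infected
Step 6: +5 new -> 33 infected
Step 7: +5 new -> 38 infected
Step 8: +3 new -> 41 infected
Step 9: +1 new -> 42 infected
Step 10: +0 new -> 42 infected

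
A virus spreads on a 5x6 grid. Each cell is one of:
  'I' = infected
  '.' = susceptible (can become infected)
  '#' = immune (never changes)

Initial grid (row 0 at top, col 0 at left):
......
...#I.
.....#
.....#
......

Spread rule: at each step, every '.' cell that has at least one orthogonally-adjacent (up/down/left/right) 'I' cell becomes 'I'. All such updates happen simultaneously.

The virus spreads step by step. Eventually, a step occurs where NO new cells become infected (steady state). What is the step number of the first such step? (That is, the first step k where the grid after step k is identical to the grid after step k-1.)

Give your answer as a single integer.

Step 0 (initial): 1 infected
Step 1: +3 new -> 4 infected
Step 2: +4 new -> 8 infected
Step 3: +4 new -> 12 infected
Step 4: +6 new -> 18 infected
Step 5: +5 new -> 23 infected
Step 6: +3 new -> 26 infected
Step 7: +1 new -> 27 infected
Step 8: +0 new -> 27 infected

Answer: 8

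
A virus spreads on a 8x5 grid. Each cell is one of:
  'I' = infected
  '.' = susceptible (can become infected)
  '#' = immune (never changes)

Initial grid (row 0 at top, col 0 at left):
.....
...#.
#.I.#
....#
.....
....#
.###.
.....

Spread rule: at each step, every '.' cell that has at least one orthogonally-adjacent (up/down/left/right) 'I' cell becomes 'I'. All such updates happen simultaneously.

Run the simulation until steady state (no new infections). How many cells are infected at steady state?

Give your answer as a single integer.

Step 0 (initial): 1 infected
Step 1: +4 new -> 5 infected
Step 2: +5 new -> 10 infected
Step 3: +7 new -> 17 infected
Step 4: +6 new -> 23 infected
Step 5: +2 new -> 25 infected
Step 6: +1 new -> 26 infected
Step 7: +1 new -> 27 infected
Step 8: +1 new -> 28 infected
Step 9: +1 new -> 29 infected
Step 10: +1 new -> 30 infected
Step 11: +1 new -> 31 infected
Step 12: +1 new -> 32 infected
Step 13: +0 new -> 32 infected

Answer: 32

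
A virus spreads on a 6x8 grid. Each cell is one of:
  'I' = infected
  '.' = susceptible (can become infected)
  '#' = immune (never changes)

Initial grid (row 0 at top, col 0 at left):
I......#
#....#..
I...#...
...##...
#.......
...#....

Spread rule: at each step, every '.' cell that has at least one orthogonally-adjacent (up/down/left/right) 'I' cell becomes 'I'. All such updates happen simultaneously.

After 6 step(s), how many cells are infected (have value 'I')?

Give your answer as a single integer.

Step 0 (initial): 2 infected
Step 1: +3 new -> 5 infected
Step 2: +4 new -> 9 infected
Step 3: +5 new -> 14 infected
Step 4: +4 new -> 18 infected
Step 5: +5 new -> 23 infected
Step 6: +2 new -> 25 infected

Answer: 25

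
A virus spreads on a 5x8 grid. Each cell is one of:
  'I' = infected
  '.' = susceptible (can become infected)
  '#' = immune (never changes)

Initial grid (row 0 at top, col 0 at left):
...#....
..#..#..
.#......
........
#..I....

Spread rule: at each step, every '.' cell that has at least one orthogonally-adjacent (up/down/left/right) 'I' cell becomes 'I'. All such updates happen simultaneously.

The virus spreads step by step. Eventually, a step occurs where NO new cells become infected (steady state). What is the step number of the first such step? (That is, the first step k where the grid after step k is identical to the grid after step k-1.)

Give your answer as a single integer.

Step 0 (initial): 1 infected
Step 1: +3 new -> 4 infected
Step 2: +5 new -> 9 infected
Step 3: +6 new -> 15 infected
Step 4: +5 new -> 20 infected
Step 5: +4 new -> 24 infected
Step 6: +4 new -> 28 infected
Step 7: +4 new -> 32 infected
Step 8: +2 new -> 34 infected
Step 9: +1 new -> 35 infected
Step 10: +0 new -> 35 infected

Answer: 10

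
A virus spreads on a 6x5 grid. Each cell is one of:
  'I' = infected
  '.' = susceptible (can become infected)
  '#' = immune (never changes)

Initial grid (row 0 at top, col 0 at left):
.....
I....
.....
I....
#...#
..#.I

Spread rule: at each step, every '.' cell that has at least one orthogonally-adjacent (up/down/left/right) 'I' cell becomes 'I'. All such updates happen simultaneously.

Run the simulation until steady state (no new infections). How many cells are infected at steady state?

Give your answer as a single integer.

Step 0 (initial): 3 infected
Step 1: +5 new -> 8 infected
Step 2: +6 new -> 14 infected
Step 3: +6 new -> 20 infected
Step 4: +5 new -> 25 infected
Step 5: +2 new -> 27 infected
Step 6: +0 new -> 27 infected

Answer: 27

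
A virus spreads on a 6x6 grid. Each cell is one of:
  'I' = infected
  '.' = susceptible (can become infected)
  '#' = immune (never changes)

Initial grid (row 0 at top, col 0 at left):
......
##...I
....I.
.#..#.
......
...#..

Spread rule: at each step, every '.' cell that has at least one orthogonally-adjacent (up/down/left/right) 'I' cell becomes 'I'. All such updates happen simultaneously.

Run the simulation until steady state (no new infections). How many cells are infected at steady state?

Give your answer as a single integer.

Step 0 (initial): 2 infected
Step 1: +4 new -> 6 infected
Step 2: +5 new -> 11 infected
Step 3: +6 new -> 17 infected
Step 4: +5 new -> 22 infected
Step 5: +5 new -> 27 infected
Step 6: +3 new -> 30 infected
Step 7: +1 new -> 31 infected
Step 8: +0 new -> 31 infected

Answer: 31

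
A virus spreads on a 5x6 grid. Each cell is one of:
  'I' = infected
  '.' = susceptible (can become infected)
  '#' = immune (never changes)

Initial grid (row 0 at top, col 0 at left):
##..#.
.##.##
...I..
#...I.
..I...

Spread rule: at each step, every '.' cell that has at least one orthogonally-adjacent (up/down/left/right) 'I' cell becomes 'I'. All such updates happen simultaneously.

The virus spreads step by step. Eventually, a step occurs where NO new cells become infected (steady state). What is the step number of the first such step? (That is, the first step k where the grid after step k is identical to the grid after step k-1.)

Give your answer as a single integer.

Answer: 5

Derivation:
Step 0 (initial): 3 infected
Step 1: +9 new -> 12 infected
Step 2: +6 new -> 18 infected
Step 3: +2 new -> 20 infected
Step 4: +1 new -> 21 infected
Step 5: +0 new -> 21 infected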